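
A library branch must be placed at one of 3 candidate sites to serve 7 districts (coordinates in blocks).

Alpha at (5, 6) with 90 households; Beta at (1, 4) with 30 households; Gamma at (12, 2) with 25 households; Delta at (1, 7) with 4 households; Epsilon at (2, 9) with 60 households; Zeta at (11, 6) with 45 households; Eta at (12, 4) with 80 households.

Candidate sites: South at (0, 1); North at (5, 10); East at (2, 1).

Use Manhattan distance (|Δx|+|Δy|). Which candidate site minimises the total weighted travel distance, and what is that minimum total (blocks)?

Total weighted distance at each candidate:
  South (0, 1): total = 3893
  North (5, 10): total = 2793
  East (2, 1): total = 3293
Minimum is at North with total 2793 blocks.

North, total 2793 blocks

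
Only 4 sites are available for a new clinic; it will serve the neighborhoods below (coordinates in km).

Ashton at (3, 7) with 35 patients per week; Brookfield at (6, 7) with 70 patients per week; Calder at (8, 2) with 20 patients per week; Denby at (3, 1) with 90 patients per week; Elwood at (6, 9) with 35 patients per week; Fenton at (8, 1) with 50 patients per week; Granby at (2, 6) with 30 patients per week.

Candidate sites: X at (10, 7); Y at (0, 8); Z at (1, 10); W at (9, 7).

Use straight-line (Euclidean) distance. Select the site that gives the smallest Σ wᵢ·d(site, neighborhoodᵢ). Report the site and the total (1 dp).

W, total 1928.1 km

Total weighted distance at each candidate:
  X (10, 7): total = 2177.1
  Y (0, 8): total = 2251.1
  Z (1, 10): total = 2449.0
  W (9, 7): total = 1928.1
Minimum is at W with total 1928.1 km.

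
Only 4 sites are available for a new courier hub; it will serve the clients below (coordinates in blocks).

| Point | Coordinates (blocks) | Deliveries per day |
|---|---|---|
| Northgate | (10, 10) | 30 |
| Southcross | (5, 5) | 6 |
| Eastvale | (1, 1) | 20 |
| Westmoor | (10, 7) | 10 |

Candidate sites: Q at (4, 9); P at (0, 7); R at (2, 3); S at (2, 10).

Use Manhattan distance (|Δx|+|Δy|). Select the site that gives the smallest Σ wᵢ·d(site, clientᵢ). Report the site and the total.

Q, total 540 blocks

Total weighted distance at each candidate:
  Q (4, 9): total = 540
  P (0, 7): total = 672
  R (2, 3): total = 660
  S (2, 10): total = 598
Minimum is at Q with total 540 blocks.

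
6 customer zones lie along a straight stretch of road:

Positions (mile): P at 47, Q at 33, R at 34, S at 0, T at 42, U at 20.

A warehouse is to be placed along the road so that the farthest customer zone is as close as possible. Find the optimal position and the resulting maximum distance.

The 1-center on a line is the midpoint of the two extreme points: leftmost at 0, rightmost at 47.
Optimal location = (0 + 47)/2 = 23.5; maximum distance = (47 − 0)/2 = 23.5.

location 23.5, max distance 23.5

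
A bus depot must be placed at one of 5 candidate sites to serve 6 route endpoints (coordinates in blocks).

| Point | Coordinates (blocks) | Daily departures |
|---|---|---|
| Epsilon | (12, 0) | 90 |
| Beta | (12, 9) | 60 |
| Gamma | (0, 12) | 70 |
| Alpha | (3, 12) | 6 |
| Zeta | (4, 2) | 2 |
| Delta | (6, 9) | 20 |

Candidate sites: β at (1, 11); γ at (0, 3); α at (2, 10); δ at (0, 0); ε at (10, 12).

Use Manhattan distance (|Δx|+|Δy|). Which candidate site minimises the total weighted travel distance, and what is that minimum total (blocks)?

ε, total 2474 blocks

Total weighted distance at each candidate:
  β (1, 11): total = 3082
  γ (0, 3): total = 3382
  α (2, 10): total = 2878
  δ (0, 0): total = 3582
  ε (10, 12): total = 2474
Minimum is at ε with total 2474 blocks.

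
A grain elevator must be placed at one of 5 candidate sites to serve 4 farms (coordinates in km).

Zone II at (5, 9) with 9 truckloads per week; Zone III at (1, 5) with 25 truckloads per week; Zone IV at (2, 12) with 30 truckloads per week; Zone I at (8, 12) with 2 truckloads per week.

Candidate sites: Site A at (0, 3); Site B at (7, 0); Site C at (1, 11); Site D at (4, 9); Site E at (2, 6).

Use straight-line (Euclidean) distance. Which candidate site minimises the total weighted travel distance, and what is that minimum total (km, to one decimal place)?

Site C, total 246.8 km

Total weighted distance at each candidate:
  Site A (0, 3): total = 426.9
  Site B (7, 0): total = 692.3
  Site C (1, 11): total = 246.8
  Site D (4, 9): total = 252.2
  Site E (2, 6): total = 270.5
Minimum is at Site C with total 246.8 km.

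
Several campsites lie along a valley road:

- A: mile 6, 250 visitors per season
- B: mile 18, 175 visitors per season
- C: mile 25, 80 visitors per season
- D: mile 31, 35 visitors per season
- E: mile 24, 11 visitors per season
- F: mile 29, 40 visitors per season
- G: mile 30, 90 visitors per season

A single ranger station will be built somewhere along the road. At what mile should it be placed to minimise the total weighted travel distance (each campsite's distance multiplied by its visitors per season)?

For a sum of weighted absolute distances on a line, the optimum is the weighted median (not the mean). Total weight W = 681; half-weight = 340.5.
Sort by position and accumulate weight:
  mile 6 (A, w=250) → cum 250
  mile 18 (B, w=175) → cum 425  ≥ 340.5 → median here
  mile 24 (E, w=11) → cum 436
  mile 25 (C, w=80) → cum 516
  mile 29 (F, w=40) → cum 556
  mile 30 (G, w=90) → cum 646
  mile 31 (D, w=35) → cum 681
Optimal location: mile 18.

x = 18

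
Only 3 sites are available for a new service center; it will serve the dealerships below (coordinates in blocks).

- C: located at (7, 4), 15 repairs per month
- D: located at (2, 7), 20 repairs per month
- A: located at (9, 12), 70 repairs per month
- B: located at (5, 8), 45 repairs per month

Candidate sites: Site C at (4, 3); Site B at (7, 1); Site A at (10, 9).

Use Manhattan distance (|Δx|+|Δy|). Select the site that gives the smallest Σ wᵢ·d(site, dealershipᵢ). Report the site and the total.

Total weighted distance at each candidate:
  Site C (4, 3): total = 1430
  Site B (7, 1): total = 1580
  Site A (10, 9): total = 870
Minimum is at Site A with total 870 blocks.

Site A, total 870 blocks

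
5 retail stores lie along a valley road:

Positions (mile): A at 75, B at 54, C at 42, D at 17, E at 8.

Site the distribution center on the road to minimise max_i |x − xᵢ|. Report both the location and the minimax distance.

location 41.5, max distance 33.5

The 1-center on a line is the midpoint of the two extreme points: leftmost at 8, rightmost at 75.
Optimal location = (8 + 75)/2 = 41.5; maximum distance = (75 − 8)/2 = 33.5.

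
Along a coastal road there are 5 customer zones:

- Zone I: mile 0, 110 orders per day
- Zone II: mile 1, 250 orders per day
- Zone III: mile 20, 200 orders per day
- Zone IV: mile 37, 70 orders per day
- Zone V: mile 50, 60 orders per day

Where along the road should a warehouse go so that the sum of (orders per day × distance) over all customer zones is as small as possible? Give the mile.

For a sum of weighted absolute distances on a line, the optimum is the weighted median (not the mean). Total weight W = 690; half-weight = 345.
Sort by position and accumulate weight:
  mile 0 (Zone I, w=110) → cum 110
  mile 1 (Zone II, w=250) → cum 360  ≥ 345 → median here
  mile 20 (Zone III, w=200) → cum 560
  mile 37 (Zone IV, w=70) → cum 630
  mile 50 (Zone V, w=60) → cum 690
Optimal location: mile 1.

x = 1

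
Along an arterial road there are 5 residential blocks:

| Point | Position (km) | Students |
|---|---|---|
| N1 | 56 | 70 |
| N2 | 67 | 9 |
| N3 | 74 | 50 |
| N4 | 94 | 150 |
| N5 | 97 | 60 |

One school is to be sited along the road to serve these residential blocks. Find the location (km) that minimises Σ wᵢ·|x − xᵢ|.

For a sum of weighted absolute distances on a line, the optimum is the weighted median (not the mean). Total weight W = 339; half-weight = 169.5.
Sort by position and accumulate weight:
  km 56 (N1, w=70) → cum 70
  km 67 (N2, w=9) → cum 79
  km 74 (N3, w=50) → cum 129
  km 94 (N4, w=150) → cum 279  ≥ 169.5 → median here
  km 97 (N5, w=60) → cum 339
Optimal location: km 94.

x = 94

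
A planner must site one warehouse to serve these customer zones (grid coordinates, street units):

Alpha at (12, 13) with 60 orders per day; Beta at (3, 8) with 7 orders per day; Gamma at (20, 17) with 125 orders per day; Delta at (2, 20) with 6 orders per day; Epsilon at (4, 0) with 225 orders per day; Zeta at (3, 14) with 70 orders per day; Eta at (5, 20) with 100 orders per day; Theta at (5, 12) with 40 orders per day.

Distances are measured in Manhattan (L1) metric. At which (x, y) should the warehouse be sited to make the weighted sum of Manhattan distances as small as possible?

Manhattan distance separates: Σwᵢ(|x−xᵢ|+|y−yᵢ|) = Σwᵢ|x−xᵢ| + Σwᵢ|y−yᵢ|, so x and y are optimised independently as 1-D weighted medians.
Total weight W = 633; half = 316.5.
x-coordinate, sorted with cumulative weight:
  x=2 (Delta, w=6) cum 6
  x=3 (Beta, w=7) cum 13
  x=3 (Zeta, w=70) cum 83
  x=4 (Epsilon, w=225) cum 308
  x=5 (Eta, w=100) cum 408  ← median
  x=5 (Theta, w=40) cum 448
  x=12 (Alpha, w=60) cum 508
  x=20 (Gamma, w=125) cum 633
⇒ x* = 5
y-coordinate, sorted with cumulative weight:
  y=0 (Epsilon, w=225) cum 225
  y=8 (Beta, w=7) cum 232
  y=12 (Theta, w=40) cum 272
  y=13 (Alpha, w=60) cum 332  ← median
  y=14 (Zeta, w=70) cum 402
  y=17 (Gamma, w=125) cum 527
  y=20 (Delta, w=6) cum 533
  y=20 (Eta, w=100) cum 633
⇒ y* = 13

(5, 13)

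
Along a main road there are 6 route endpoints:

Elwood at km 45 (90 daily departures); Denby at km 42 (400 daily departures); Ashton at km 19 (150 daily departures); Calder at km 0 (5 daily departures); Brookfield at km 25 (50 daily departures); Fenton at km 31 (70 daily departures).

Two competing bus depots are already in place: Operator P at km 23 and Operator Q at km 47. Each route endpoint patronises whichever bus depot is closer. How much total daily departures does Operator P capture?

The indifferent point is the midpoint (23+47)/2 = 35; route endpoints left of it (closer to Operator P at 23) go to Operator P, those right go to Operator Q.
  Calder at 0 (w=5) → Operator P
  Ashton at 19 (w=150) → Operator P
  Brookfield at 25 (w=50) → Operator P
  Fenton at 31 (w=70) → Operator P
  Denby at 42 (w=400) → Operator Q
  Elwood at 45 (w=90) → Operator Q
Operator P captures 275; Operator Q captures 490.

275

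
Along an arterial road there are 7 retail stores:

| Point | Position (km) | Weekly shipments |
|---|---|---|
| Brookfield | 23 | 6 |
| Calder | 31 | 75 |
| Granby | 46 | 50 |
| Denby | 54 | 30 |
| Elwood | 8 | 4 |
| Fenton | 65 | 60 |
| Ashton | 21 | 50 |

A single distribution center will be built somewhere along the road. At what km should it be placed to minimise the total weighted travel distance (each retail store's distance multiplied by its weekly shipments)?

For a sum of weighted absolute distances on a line, the optimum is the weighted median (not the mean). Total weight W = 275; half-weight = 137.5.
Sort by position and accumulate weight:
  km 8 (Elwood, w=4) → cum 4
  km 21 (Ashton, w=50) → cum 54
  km 23 (Brookfield, w=6) → cum 60
  km 31 (Calder, w=75) → cum 135
  km 46 (Granby, w=50) → cum 185  ≥ 137.5 → median here
  km 54 (Denby, w=30) → cum 215
  km 65 (Fenton, w=60) → cum 275
Optimal location: km 46.

x = 46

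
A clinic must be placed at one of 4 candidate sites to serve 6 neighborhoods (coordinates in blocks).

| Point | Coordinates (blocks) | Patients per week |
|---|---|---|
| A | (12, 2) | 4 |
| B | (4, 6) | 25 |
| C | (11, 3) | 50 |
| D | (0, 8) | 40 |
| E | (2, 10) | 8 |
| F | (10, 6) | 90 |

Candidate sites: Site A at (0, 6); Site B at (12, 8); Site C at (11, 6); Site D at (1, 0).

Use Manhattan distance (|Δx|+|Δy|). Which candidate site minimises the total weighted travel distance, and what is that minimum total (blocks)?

Total weighted distance at each candidate:
  Site A (0, 6): total = 1892
  Site B (12, 8): total = 1510
  Site C (11, 6): total = 1059
  Site D (1, 0): total = 2725
Minimum is at Site C with total 1059 blocks.

Site C, total 1059 blocks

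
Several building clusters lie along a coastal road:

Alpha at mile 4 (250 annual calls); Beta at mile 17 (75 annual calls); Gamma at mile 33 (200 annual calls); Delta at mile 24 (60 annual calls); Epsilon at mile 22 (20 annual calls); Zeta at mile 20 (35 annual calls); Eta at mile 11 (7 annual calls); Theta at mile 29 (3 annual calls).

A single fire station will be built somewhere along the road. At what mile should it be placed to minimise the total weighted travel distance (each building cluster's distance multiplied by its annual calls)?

For a sum of weighted absolute distances on a line, the optimum is the weighted median (not the mean). Total weight W = 650; half-weight = 325.
Sort by position and accumulate weight:
  mile 4 (Alpha, w=250) → cum 250
  mile 11 (Eta, w=7) → cum 257
  mile 17 (Beta, w=75) → cum 332  ≥ 325 → median here
  mile 20 (Zeta, w=35) → cum 367
  mile 22 (Epsilon, w=20) → cum 387
  mile 24 (Delta, w=60) → cum 447
  mile 29 (Theta, w=3) → cum 450
  mile 33 (Gamma, w=200) → cum 650
Optimal location: mile 17.

x = 17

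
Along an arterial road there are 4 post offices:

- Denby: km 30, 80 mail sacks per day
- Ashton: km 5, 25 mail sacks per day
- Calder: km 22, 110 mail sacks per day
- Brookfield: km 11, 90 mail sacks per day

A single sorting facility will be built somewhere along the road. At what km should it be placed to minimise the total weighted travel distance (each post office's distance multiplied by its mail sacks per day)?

x = 22

For a sum of weighted absolute distances on a line, the optimum is the weighted median (not the mean). Total weight W = 305; half-weight = 152.5.
Sort by position and accumulate weight:
  km 5 (Ashton, w=25) → cum 25
  km 11 (Brookfield, w=90) → cum 115
  km 22 (Calder, w=110) → cum 225  ≥ 152.5 → median here
  km 30 (Denby, w=80) → cum 305
Optimal location: km 22.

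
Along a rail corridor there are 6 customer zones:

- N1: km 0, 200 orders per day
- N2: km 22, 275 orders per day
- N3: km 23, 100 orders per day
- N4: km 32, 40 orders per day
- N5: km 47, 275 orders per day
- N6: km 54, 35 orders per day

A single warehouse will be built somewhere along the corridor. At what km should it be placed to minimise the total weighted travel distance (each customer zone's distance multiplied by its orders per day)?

x = 22

For a sum of weighted absolute distances on a line, the optimum is the weighted median (not the mean). Total weight W = 925; half-weight = 462.5.
Sort by position and accumulate weight:
  km 0 (N1, w=200) → cum 200
  km 22 (N2, w=275) → cum 475  ≥ 462.5 → median here
  km 23 (N3, w=100) → cum 575
  km 32 (N4, w=40) → cum 615
  km 47 (N5, w=275) → cum 890
  km 54 (N6, w=35) → cum 925
Optimal location: km 22.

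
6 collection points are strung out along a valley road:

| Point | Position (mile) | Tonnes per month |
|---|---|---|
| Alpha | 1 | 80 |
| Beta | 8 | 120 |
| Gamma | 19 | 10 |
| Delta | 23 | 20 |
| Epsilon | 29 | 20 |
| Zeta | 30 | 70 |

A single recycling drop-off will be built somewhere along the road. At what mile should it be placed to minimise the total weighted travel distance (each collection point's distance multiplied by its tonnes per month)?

x = 8

For a sum of weighted absolute distances on a line, the optimum is the weighted median (not the mean). Total weight W = 320; half-weight = 160.
Sort by position and accumulate weight:
  mile 1 (Alpha, w=80) → cum 80
  mile 8 (Beta, w=120) → cum 200  ≥ 160 → median here
  mile 19 (Gamma, w=10) → cum 210
  mile 23 (Delta, w=20) → cum 230
  mile 29 (Epsilon, w=20) → cum 250
  mile 30 (Zeta, w=70) → cum 320
Optimal location: mile 8.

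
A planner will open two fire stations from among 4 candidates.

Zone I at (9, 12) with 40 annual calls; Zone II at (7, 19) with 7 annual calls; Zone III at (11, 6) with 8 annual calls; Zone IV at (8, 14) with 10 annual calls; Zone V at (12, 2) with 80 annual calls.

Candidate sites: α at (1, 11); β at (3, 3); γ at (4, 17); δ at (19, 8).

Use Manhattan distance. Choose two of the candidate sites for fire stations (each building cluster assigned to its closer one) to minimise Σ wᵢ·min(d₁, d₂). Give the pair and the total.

{β, γ}, total 1393

Evaluate every pair (each demand assigned to the nearer of the two):
  {β, γ}: total = 1393
  {α, β}: total = 1446
  {γ, δ}: total = 1625
  {α, δ}: total = 1678
  {β, δ}: total = 1740
  {α, γ}: total = 2185
Best pair: {β, γ} with total 1393.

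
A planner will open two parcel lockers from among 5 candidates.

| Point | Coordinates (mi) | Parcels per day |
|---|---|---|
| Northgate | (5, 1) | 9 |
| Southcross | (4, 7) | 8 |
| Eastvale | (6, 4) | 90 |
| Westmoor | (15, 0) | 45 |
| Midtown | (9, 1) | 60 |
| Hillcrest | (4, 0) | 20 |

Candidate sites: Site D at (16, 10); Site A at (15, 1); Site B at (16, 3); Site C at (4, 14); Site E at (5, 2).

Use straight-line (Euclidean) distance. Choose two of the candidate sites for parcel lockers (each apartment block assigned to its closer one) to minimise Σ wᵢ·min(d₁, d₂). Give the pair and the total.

{Site A, Site E}, total 588.1

Evaluate every pair (each demand assigned to the nearer of the two):
  {Site A, Site E}: total = 588.1
  {Site B, Site E}: total = 685.4
  {Site D, Site E}: total = 995.4
  {Site C, Site E}: total = 1002.1
  {Site A, Site C}: total = 1625.7
  {Site D, Site A}: total = 1668.7
  {Site A, Site B}: total = 1670.0
  {Site B, Site C}: total = 1887.6
  {Site D, Site B}: total = 1930.6
  {Site D, Site C}: total = 2507.5
Best pair: {Site A, Site E} with total 588.1.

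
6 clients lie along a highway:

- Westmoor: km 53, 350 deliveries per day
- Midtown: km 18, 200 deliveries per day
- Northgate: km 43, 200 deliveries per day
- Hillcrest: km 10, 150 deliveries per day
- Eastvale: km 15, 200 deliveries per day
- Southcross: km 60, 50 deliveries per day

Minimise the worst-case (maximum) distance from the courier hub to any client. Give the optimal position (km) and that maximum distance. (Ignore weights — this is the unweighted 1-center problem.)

The 1-center on a line is the midpoint of the two extreme points: leftmost at 10, rightmost at 60.
Optimal location = (10 + 60)/2 = 35; maximum distance = (60 − 10)/2 = 25.

location 35, max distance 25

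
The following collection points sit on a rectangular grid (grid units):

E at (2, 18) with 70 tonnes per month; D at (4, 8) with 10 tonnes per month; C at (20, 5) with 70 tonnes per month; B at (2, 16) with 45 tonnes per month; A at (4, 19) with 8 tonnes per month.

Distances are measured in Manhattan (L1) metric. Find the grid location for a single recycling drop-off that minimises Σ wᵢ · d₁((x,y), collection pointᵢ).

(2, 16)

Manhattan distance separates: Σwᵢ(|x−xᵢ|+|y−yᵢ|) = Σwᵢ|x−xᵢ| + Σwᵢ|y−yᵢ|, so x and y are optimised independently as 1-D weighted medians.
Total weight W = 203; half = 101.5.
x-coordinate, sorted with cumulative weight:
  x=2 (E, w=70) cum 70
  x=2 (B, w=45) cum 115  ← median
  x=4 (D, w=10) cum 125
  x=4 (A, w=8) cum 133
  x=20 (C, w=70) cum 203
⇒ x* = 2
y-coordinate, sorted with cumulative weight:
  y=5 (C, w=70) cum 70
  y=8 (D, w=10) cum 80
  y=16 (B, w=45) cum 125  ← median
  y=18 (E, w=70) cum 195
  y=19 (A, w=8) cum 203
⇒ y* = 16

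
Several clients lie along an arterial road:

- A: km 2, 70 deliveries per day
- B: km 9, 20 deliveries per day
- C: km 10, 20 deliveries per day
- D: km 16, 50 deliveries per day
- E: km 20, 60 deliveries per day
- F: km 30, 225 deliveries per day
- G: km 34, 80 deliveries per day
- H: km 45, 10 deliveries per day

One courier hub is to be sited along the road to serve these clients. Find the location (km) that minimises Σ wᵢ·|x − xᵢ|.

For a sum of weighted absolute distances on a line, the optimum is the weighted median (not the mean). Total weight W = 535; half-weight = 267.5.
Sort by position and accumulate weight:
  km 2 (A, w=70) → cum 70
  km 9 (B, w=20) → cum 90
  km 10 (C, w=20) → cum 110
  km 16 (D, w=50) → cum 160
  km 20 (E, w=60) → cum 220
  km 30 (F, w=225) → cum 445  ≥ 267.5 → median here
  km 34 (G, w=80) → cum 525
  km 45 (H, w=10) → cum 535
Optimal location: km 30.

x = 30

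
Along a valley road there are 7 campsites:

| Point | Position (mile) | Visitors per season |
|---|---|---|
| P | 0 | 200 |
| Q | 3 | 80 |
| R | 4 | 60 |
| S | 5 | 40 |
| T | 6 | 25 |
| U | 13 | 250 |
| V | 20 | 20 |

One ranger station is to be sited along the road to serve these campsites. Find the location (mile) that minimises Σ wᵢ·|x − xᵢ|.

For a sum of weighted absolute distances on a line, the optimum is the weighted median (not the mean). Total weight W = 675; half-weight = 337.5.
Sort by position and accumulate weight:
  mile 0 (P, w=200) → cum 200
  mile 3 (Q, w=80) → cum 280
  mile 4 (R, w=60) → cum 340  ≥ 337.5 → median here
  mile 5 (S, w=40) → cum 380
  mile 6 (T, w=25) → cum 405
  mile 13 (U, w=250) → cum 655
  mile 20 (V, w=20) → cum 675
Optimal location: mile 4.

x = 4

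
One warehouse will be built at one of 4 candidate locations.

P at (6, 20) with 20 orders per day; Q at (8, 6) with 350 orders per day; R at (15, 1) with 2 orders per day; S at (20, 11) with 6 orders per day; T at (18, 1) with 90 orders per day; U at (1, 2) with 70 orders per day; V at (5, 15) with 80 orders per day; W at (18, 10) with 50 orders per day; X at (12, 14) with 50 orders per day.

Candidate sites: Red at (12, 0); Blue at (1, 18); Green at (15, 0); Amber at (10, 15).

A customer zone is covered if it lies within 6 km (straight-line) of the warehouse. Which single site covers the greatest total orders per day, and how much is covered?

Coverage radius r = 6 km; a point is covered iff (Δx)²+(Δy)² ≤ 6² = 36.
  Red (12, 0): covers {R} → 2
  Blue (1, 18): covers {P, V} → 100
  Green (15, 0): covers {R, T} → 92
  Amber (10, 15): covers {V, X} → 130
Maximum coverage at Amber: 130 orders per day.

Amber, covering 130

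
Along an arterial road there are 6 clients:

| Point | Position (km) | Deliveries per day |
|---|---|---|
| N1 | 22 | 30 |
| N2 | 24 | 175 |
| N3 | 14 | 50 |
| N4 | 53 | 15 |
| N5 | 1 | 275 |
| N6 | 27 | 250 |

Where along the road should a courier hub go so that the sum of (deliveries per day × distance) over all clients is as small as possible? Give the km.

For a sum of weighted absolute distances on a line, the optimum is the weighted median (not the mean). Total weight W = 795; half-weight = 397.5.
Sort by position and accumulate weight:
  km 1 (N5, w=275) → cum 275
  km 14 (N3, w=50) → cum 325
  km 22 (N1, w=30) → cum 355
  km 24 (N2, w=175) → cum 530  ≥ 397.5 → median here
  km 27 (N6, w=250) → cum 780
  km 53 (N4, w=15) → cum 795
Optimal location: km 24.

x = 24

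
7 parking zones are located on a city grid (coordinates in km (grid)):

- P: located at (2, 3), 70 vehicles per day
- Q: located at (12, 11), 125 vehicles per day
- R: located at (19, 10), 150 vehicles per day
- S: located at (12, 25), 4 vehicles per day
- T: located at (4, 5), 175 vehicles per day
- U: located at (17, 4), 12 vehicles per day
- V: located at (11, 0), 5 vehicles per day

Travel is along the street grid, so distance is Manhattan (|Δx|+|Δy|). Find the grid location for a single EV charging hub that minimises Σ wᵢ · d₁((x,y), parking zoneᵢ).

(12, 10)

Manhattan distance separates: Σwᵢ(|x−xᵢ|+|y−yᵢ|) = Σwᵢ|x−xᵢ| + Σwᵢ|y−yᵢ|, so x and y are optimised independently as 1-D weighted medians.
Total weight W = 541; half = 270.5.
x-coordinate, sorted with cumulative weight:
  x=2 (P, w=70) cum 70
  x=4 (T, w=175) cum 245
  x=11 (V, w=5) cum 250
  x=12 (Q, w=125) cum 375  ← median
  x=12 (S, w=4) cum 379
  x=17 (U, w=12) cum 391
  x=19 (R, w=150) cum 541
⇒ x* = 12
y-coordinate, sorted with cumulative weight:
  y=0 (V, w=5) cum 5
  y=3 (P, w=70) cum 75
  y=4 (U, w=12) cum 87
  y=5 (T, w=175) cum 262
  y=10 (R, w=150) cum 412  ← median
  y=11 (Q, w=125) cum 537
  y=25 (S, w=4) cum 541
⇒ y* = 10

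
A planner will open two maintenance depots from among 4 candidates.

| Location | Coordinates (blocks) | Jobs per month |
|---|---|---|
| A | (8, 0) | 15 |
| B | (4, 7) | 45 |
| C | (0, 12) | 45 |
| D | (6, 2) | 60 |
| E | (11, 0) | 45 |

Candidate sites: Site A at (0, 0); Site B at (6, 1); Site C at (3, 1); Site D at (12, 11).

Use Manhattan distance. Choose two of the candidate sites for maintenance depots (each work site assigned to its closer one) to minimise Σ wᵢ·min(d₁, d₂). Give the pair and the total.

Evaluate every pair (each demand assigned to the nearer of the two):
  {Site A, Site B}: total = 1275
  {Site B, Site C}: total = 1320
  {Site B, Site D}: total = 1320
  {Site A, Site C}: total = 1590
  {Site C, Site D}: total = 1635
  {Site A, Site D}: total = 2130
Best pair: {Site A, Site B} with total 1275.

{Site A, Site B}, total 1275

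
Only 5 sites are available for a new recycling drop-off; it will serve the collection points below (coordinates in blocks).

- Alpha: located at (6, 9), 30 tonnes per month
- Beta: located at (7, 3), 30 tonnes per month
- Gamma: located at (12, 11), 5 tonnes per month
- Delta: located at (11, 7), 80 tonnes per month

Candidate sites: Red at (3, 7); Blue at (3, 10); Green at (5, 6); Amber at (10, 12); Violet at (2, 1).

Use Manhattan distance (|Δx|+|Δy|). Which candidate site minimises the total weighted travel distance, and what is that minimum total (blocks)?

Green, total 890 blocks

Total weighted distance at each candidate:
  Red (3, 7): total = 1095
  Blue (3, 10): total = 1380
  Green (5, 6): total = 890
  Amber (10, 12): total = 1065
  Violet (2, 1): total = 1870
Minimum is at Green with total 890 blocks.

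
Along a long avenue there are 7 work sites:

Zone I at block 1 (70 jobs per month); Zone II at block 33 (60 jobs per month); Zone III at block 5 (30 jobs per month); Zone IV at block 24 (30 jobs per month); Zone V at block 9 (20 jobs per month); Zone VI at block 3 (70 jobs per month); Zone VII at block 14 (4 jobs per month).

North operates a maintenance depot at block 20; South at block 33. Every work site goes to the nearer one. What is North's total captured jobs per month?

The indifferent point is the midpoint (20+33)/2 = 26.5; work sites left of it (closer to North at 20) go to North, those right go to South.
  Zone I at 1 (w=70) → North
  Zone VI at 3 (w=70) → North
  Zone III at 5 (w=30) → North
  Zone V at 9 (w=20) → North
  Zone VII at 14 (w=4) → North
  Zone IV at 24 (w=30) → North
  Zone II at 33 (w=60) → South
North captures 224; South captures 60.

224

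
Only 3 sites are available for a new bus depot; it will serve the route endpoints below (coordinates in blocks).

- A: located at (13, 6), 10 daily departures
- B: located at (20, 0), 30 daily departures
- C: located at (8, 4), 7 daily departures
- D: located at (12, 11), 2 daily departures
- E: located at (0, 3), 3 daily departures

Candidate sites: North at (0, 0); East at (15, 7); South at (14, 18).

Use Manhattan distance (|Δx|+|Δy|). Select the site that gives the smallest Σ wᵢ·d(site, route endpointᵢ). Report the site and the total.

Total weighted distance at each candidate:
  North (0, 0): total = 929
  East (15, 7): total = 531
  South (14, 18): total = 1095
Minimum is at East with total 531 blocks.

East, total 531 blocks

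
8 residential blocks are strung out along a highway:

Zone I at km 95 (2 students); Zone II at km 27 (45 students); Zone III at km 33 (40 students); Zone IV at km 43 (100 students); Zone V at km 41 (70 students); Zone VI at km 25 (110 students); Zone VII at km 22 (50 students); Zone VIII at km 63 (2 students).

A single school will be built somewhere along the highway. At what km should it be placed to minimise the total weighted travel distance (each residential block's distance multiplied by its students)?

x = 33

For a sum of weighted absolute distances on a line, the optimum is the weighted median (not the mean). Total weight W = 419; half-weight = 209.5.
Sort by position and accumulate weight:
  km 22 (Zone VII, w=50) → cum 50
  km 25 (Zone VI, w=110) → cum 160
  km 27 (Zone II, w=45) → cum 205
  km 33 (Zone III, w=40) → cum 245  ≥ 209.5 → median here
  km 41 (Zone V, w=70) → cum 315
  km 43 (Zone IV, w=100) → cum 415
  km 63 (Zone VIII, w=2) → cum 417
  km 95 (Zone I, w=2) → cum 419
Optimal location: km 33.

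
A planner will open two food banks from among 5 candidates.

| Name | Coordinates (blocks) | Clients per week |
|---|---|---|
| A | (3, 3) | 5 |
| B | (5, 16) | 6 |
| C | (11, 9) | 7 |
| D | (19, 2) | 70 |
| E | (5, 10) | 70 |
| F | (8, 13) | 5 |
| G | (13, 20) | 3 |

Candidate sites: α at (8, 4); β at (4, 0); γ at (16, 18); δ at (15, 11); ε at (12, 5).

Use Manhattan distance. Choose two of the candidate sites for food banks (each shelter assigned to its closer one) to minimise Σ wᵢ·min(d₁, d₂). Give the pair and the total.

Evaluate every pair (each demand assigned to the nearer of the two):
  {α, ε}: total = 1578
  {δ, ε}: total = 1728
  {β, ε}: total = 1735
  {α, γ}: total = 1764
  {α, δ}: total = 1780
  {γ, ε}: total = 1783
  {α, β}: total = 1814
  {β, δ}: total = 1910
  {γ, δ}: total = 1960
  {β, γ}: total = 2236
Best pair: {α, ε} with total 1578.

{α, ε}, total 1578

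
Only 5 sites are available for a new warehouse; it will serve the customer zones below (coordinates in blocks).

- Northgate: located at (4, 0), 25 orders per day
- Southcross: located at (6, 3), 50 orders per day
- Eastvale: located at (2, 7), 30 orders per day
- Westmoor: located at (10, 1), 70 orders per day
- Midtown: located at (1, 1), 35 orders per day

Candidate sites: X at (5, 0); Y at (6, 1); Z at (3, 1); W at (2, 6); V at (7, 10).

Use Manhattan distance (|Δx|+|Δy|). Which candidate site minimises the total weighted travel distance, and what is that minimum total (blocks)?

Y, total 930 blocks

Total weighted distance at each candidate:
  X (5, 0): total = 1120
  Y (6, 1): total = 930
  Z (3, 1): total = 1070
  W (2, 6): total = 1700
  V (7, 10): total = 2330
Minimum is at Y with total 930 blocks.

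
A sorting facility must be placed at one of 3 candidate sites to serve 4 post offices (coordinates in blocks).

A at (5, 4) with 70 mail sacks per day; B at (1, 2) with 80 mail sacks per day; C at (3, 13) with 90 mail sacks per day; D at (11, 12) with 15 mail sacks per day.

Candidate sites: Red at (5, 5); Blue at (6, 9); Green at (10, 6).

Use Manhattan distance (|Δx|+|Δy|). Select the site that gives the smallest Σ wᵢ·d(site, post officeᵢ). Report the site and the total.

Total weighted distance at each candidate:
  Red (5, 5): total = 1725
  Blue (6, 9): total = 2130
  Green (10, 6): total = 2895
Minimum is at Red with total 1725 blocks.

Red, total 1725 blocks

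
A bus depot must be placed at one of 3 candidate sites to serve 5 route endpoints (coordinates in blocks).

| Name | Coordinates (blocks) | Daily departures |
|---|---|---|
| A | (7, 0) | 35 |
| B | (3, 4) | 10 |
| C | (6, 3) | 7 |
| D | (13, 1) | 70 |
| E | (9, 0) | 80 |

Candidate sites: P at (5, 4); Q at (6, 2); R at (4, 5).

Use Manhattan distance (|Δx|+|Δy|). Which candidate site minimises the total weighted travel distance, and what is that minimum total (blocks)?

Q, total 1122 blocks

Total weighted distance at each candidate:
  P (5, 4): total = 1654
  Q (6, 2): total = 1122
  R (4, 5): total = 2038
Minimum is at Q with total 1122 blocks.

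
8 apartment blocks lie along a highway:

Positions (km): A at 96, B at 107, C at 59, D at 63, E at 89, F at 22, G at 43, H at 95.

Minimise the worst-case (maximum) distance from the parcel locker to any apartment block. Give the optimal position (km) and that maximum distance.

The 1-center on a line is the midpoint of the two extreme points: leftmost at 22, rightmost at 107.
Optimal location = (22 + 107)/2 = 64.5; maximum distance = (107 − 22)/2 = 42.5.

location 64.5, max distance 42.5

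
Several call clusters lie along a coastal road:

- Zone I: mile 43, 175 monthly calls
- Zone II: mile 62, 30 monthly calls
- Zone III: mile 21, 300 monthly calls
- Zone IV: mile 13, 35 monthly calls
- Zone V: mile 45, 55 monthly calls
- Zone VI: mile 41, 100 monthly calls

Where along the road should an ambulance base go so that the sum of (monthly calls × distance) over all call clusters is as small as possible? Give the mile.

For a sum of weighted absolute distances on a line, the optimum is the weighted median (not the mean). Total weight W = 695; half-weight = 347.5.
Sort by position and accumulate weight:
  mile 13 (Zone IV, w=35) → cum 35
  mile 21 (Zone III, w=300) → cum 335
  mile 41 (Zone VI, w=100) → cum 435  ≥ 347.5 → median here
  mile 43 (Zone I, w=175) → cum 610
  mile 45 (Zone V, w=55) → cum 665
  mile 62 (Zone II, w=30) → cum 695
Optimal location: mile 41.

x = 41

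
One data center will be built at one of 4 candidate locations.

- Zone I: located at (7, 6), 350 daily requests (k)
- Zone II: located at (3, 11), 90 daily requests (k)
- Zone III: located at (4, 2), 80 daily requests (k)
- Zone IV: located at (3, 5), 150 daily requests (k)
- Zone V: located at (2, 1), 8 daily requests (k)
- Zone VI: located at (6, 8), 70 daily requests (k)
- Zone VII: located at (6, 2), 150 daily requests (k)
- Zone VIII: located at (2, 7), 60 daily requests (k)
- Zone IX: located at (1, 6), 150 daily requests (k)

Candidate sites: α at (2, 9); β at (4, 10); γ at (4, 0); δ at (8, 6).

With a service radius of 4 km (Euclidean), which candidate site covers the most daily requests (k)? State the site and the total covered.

Coverage radius r = 4 km; a point is covered iff (Δx)²+(Δy)² ≤ 4² = 16.
  α (2, 9): covers {Zone II, Zone VIII, Zone IX} → 300
  β (4, 10): covers {Zone II, Zone VI, Zone VIII} → 220
  γ (4, 0): covers {Zone III, Zone V, Zone VII} → 238
  δ (8, 6): covers {Zone I, Zone VI} → 420
Maximum coverage at δ: 420 daily requests (k).

δ, covering 420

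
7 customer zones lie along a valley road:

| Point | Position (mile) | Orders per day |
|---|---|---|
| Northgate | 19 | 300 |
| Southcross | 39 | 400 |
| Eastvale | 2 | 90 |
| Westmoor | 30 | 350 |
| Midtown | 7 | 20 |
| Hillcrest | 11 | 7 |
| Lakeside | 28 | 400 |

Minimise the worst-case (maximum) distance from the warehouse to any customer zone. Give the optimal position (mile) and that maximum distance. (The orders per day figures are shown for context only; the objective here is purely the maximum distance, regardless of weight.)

The 1-center on a line is the midpoint of the two extreme points: leftmost at 2, rightmost at 39.
Optimal location = (2 + 39)/2 = 20.5; maximum distance = (39 − 2)/2 = 18.5.

location 20.5, max distance 18.5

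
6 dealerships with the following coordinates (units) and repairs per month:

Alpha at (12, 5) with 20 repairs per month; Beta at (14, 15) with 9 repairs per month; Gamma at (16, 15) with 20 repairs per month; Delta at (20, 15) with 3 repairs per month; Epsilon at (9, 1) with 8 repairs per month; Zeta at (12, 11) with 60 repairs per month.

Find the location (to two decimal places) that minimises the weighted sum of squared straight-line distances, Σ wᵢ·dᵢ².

(12.82, 10.40)

The minimiser of Σwᵢ‖p−pᵢ‖² is the weighted centroid p* = (Σwᵢpᵢ)/(Σwᵢ).
Σwᵢ = 120.
Σwᵢxᵢ = 20·12 + 9·14 + 20·16 + 3·20 + 8·9 + 60·12 = 1538.
Σwᵢyᵢ = 20·5 + 9·15 + 20·15 + 3·15 + 8·1 + 60·11 = 1248.
x* = 1538/120 = 12.82, y* = 1248/120 = 10.40.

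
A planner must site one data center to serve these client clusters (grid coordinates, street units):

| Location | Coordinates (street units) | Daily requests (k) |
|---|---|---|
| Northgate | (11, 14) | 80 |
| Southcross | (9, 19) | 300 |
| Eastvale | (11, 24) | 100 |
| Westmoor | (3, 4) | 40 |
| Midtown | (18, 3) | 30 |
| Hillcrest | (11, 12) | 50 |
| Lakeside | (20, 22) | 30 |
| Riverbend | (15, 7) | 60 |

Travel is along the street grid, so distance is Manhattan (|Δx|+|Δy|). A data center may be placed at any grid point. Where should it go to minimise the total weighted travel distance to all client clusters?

Manhattan distance separates: Σwᵢ(|x−xᵢ|+|y−yᵢ|) = Σwᵢ|x−xᵢ| + Σwᵢ|y−yᵢ|, so x and y are optimised independently as 1-D weighted medians.
Total weight W = 690; half = 345.
x-coordinate, sorted with cumulative weight:
  x=3 (Westmoor, w=40) cum 40
  x=9 (Southcross, w=300) cum 340
  x=11 (Northgate, w=80) cum 420  ← median
  x=11 (Eastvale, w=100) cum 520
  x=11 (Hillcrest, w=50) cum 570
  x=15 (Riverbend, w=60) cum 630
  x=18 (Midtown, w=30) cum 660
  x=20 (Lakeside, w=30) cum 690
⇒ x* = 11
y-coordinate, sorted with cumulative weight:
  y=3 (Midtown, w=30) cum 30
  y=4 (Westmoor, w=40) cum 70
  y=7 (Riverbend, w=60) cum 130
  y=12 (Hillcrest, w=50) cum 180
  y=14 (Northgate, w=80) cum 260
  y=19 (Southcross, w=300) cum 560  ← median
  y=22 (Lakeside, w=30) cum 590
  y=24 (Eastvale, w=100) cum 690
⇒ y* = 19

(11, 19)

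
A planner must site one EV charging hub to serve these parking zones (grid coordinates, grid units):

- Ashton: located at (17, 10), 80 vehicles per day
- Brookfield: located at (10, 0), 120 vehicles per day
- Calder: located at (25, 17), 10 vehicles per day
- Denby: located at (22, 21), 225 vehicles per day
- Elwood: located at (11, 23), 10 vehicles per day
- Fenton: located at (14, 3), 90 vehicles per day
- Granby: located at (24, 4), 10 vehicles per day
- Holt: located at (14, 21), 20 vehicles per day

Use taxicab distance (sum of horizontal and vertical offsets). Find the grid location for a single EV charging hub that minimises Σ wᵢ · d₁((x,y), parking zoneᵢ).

Manhattan distance separates: Σwᵢ(|x−xᵢ|+|y−yᵢ|) = Σwᵢ|x−xᵢ| + Σwᵢ|y−yᵢ|, so x and y are optimised independently as 1-D weighted medians.
Total weight W = 565; half = 282.5.
x-coordinate, sorted with cumulative weight:
  x=10 (Brookfield, w=120) cum 120
  x=11 (Elwood, w=10) cum 130
  x=14 (Fenton, w=90) cum 220
  x=14 (Holt, w=20) cum 240
  x=17 (Ashton, w=80) cum 320  ← median
  x=22 (Denby, w=225) cum 545
  x=24 (Granby, w=10) cum 555
  x=25 (Calder, w=10) cum 565
⇒ x* = 17
y-coordinate, sorted with cumulative weight:
  y=0 (Brookfield, w=120) cum 120
  y=3 (Fenton, w=90) cum 210
  y=4 (Granby, w=10) cum 220
  y=10 (Ashton, w=80) cum 300  ← median
  y=17 (Calder, w=10) cum 310
  y=21 (Denby, w=225) cum 535
  y=21 (Holt, w=20) cum 555
  y=23 (Elwood, w=10) cum 565
⇒ y* = 10

(17, 10)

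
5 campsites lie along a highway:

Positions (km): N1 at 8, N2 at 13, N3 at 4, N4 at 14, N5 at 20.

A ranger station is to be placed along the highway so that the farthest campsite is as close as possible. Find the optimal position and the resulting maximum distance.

The 1-center on a line is the midpoint of the two extreme points: leftmost at 4, rightmost at 20.
Optimal location = (4 + 20)/2 = 12; maximum distance = (20 − 4)/2 = 8.

location 12, max distance 8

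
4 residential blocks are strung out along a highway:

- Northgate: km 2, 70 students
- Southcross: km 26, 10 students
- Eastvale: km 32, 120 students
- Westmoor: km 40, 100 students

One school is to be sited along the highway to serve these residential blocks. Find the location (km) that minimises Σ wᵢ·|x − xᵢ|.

x = 32

For a sum of weighted absolute distances on a line, the optimum is the weighted median (not the mean). Total weight W = 300; half-weight = 150.
Sort by position and accumulate weight:
  km 2 (Northgate, w=70) → cum 70
  km 26 (Southcross, w=10) → cum 80
  km 32 (Eastvale, w=120) → cum 200  ≥ 150 → median here
  km 40 (Westmoor, w=100) → cum 300
Optimal location: km 32.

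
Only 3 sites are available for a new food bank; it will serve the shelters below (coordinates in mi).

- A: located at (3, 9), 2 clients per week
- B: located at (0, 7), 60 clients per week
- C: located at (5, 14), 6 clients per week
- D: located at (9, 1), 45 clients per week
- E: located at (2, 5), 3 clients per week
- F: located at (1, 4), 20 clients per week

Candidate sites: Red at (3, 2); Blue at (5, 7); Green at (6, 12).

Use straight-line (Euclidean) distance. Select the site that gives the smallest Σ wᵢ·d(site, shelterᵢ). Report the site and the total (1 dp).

Red, total 776.6 mi

Total weighted distance at each candidate:
  Red (3, 2): total = 776.6
  Blue (5, 7): total = 783.0
  Green (6, 12): total = 1216.5
Minimum is at Red with total 776.6 mi.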